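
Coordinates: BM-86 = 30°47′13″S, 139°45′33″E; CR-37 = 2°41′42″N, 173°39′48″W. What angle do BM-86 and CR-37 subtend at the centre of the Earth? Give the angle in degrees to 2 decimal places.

55.54°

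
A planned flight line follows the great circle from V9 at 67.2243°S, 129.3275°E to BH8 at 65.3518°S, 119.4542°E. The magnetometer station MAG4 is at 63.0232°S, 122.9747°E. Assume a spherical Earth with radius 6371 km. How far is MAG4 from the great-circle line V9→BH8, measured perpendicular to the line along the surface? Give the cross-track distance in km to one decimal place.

308.6 km

δ₁₃ = central angle V9→MAG4 = 0.086806 rad  (haversine)
θ₁₃ = bearing V9→MAG4 = 324.623°,  θ₁₂ = bearing V9→BH8 = 290.671°
dₓₜ = R·arcsin(sin δ₁₃ · sin(θ₁₃ − θ₁₂)) = 6371·arcsin(0.08670·sin(33.951°)) = 308.602 km
|dₓₜ| = 308.602 km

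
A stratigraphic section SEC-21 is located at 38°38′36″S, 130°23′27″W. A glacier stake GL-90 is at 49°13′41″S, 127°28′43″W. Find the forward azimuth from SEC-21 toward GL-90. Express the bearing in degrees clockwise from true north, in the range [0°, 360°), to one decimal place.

SEC-21: φ = -38.64333°, λ = -130.39083°
GL-90: φ = -49.22806°, λ = -127.47861°
Δλ = 2.9122°
y = sin Δλ · cos φ₂ = 0.033179
x = cos φ₁ sin φ₂ − sin φ₁ cos φ₂ cos Δλ = -0.184216
θ = atan2(y, x) = 169.7900° → 169.7900° (mod 360°)

169.8°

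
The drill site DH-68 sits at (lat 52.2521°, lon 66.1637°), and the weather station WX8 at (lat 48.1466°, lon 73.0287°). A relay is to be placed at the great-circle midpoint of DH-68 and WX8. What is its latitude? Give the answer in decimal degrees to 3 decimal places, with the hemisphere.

50.250°N

Bx = cos φ₂ cos Δλ = 0.662443,  By = cos φ₂ sin Δλ = 0.079754
φₘ = atan2(sin φ₁ + sin φ₂, √((cos φ₁ + Bx)² + By²)) = 50.24984°
λₘ = λ₁ + atan2(By, cos φ₁ + Bx) = 69.74404°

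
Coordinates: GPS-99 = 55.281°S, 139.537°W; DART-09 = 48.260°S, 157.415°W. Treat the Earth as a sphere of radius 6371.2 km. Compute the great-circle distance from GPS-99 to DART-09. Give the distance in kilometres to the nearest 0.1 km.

1450.6 km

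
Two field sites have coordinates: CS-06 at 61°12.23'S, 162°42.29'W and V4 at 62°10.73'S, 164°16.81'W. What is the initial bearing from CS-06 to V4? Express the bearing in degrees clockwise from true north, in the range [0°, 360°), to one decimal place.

216.8°

CS-06: φ = -61.20383°, λ = -162.70483°
V4: φ = -62.17883°, λ = -164.28017°
Δλ = -1.5753°
y = sin Δλ · cos φ₂ = -0.012831
x = cos φ₁ sin φ₂ − sin φ₁ cos φ₂ cos Δλ = -0.017171
θ = atan2(y, x) = -143.2317° → 216.7683° (mod 360°)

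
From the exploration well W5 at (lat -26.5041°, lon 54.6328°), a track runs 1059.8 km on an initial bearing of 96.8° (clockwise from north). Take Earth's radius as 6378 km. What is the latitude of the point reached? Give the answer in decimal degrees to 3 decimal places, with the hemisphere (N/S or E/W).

27.235°S

δ = d/R = 1059.8/6378 = 0.166165 rad
φ₂ = arcsin(sin φ₁ cos δ + cos φ₁ sin δ cos θ)
   = arcsin(-0.44626·0.98623 + 0.89490·0.16540·-0.11840) = -27.23500°
λ₂ = λ₁ + atan2(sin θ sin δ cos φ₁, cos δ − sin φ₁ sin φ₂) = 65.27737°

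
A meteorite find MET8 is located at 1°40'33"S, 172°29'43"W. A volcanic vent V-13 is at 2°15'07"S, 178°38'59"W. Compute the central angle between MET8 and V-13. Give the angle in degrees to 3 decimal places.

6.178°

MET8: φ = -1.67583°, λ = -172.49528°
V-13: φ = -2.25194°, λ = -178.64972°
Δφ = -0.5761°,  Δλ = -6.1544°
a = sin²(Δφ/2) + cos φ₁ cos φ₂ sin²(Δλ/2) = 0.002904
c = 2·arcsin(√a) = 0.107822 rad = 6.1777°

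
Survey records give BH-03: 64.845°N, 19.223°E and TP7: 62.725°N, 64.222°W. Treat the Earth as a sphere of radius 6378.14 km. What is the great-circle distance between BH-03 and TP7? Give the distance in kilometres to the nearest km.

Δφ = -2.1200°,  Δλ = -83.4450°
a = sin²(Δφ/2) + cos φ₁ cos φ₂ sin²(Δλ/2) = 0.086620
c = 2·arcsin(√a) = 0.597473 rad = 34.2327°
d = R·c = 6378.14 × 0.597473 = 3810.8 km

3811 km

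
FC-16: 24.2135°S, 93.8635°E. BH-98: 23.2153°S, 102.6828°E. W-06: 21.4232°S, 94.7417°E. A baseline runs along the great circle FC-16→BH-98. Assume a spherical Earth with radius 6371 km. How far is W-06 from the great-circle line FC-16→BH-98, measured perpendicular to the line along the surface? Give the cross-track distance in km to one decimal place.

300.3 km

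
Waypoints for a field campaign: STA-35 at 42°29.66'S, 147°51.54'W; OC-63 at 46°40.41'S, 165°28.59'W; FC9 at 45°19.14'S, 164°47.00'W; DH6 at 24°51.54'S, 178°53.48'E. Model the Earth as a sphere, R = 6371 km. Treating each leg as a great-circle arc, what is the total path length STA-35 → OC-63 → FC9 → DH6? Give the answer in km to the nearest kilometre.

4332 km

STA-35: φ = -42.49433°, λ = -147.85900°
OC-63: φ = -46.67350°, λ = -165.47650°
FC9: φ = -45.31900°, λ = -164.78333°
DH6: φ = -24.85900°, λ = +178.89133°
STA-35→OC-63: c = 0.230239 rad, d = 1466.85 km
OC-63→FC9: c = 0.025090 rad, d = 159.85 km
FC9→DH6: c = 0.424626 rad, d = 2705.30 km
Total = 1466.85 + 159.85 + 2705.30 = 4331.99 km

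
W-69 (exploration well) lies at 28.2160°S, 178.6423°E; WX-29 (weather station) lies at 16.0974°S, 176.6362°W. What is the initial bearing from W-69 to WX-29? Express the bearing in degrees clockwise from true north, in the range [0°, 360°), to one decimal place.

Δλ = 4.7215°
y = sin Δλ · cos φ₂ = 0.079085
x = cos φ₁ sin φ₂ − sin φ₁ cos φ₂ cos Δλ = 0.208394
θ = atan2(y, x) = 20.7816° → 20.7816° (mod 360°)

20.8°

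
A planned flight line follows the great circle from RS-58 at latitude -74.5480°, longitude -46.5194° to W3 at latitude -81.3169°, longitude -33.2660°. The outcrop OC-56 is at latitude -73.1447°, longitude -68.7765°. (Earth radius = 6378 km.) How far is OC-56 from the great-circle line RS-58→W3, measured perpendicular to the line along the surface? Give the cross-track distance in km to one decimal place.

668.6 km

δ₁₃ = central angle RS-58→OC-56 = 0.110108 rad  (haversine)
θ₁₃ = bearing RS-58→OC-56 = 271.912°,  θ₁₂ = bearing RS-58→W3 = 164.130°
dₓₜ = R·arcsin(sin δ₁₃ · sin(θ₁₃ − θ₁₂)) = 6378·arcsin(0.10989·sin(107.783°)) = 668.589 km
|dₓₜ| = 668.589 km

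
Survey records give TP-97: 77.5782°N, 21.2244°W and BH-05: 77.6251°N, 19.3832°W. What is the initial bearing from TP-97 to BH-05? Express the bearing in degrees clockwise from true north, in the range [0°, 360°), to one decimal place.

82.3°

Δλ = 1.8412°
y = sin Δλ · cos φ₂ = 0.006886
x = cos φ₁ sin φ₂ − sin φ₁ cos φ₂ cos Δλ = 0.000927
θ = atan2(y, x) = 82.3356° → 82.3356° (mod 360°)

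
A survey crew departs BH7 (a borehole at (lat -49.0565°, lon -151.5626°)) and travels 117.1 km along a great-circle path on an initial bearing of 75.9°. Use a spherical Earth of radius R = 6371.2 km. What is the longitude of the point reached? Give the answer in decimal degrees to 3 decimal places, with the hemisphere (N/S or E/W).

δ = d/R = 117.1/6371.2 = 0.018380 rad
φ₂ = arcsin(sin φ₁ cos δ + cos φ₁ sin δ cos θ)
   = arcsin(-0.75536·0.99983 + 0.65531·0.01838·0.24362) = -48.78953°
λ₂ = λ₁ + atan2(sin θ sin δ cos φ₁, cos δ − sin φ₁ sin φ₂) = -150.01225°

150.012°W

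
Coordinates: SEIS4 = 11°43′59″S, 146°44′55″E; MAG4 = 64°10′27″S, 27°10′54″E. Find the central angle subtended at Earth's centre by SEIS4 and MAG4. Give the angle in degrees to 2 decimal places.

91.57°

SEIS4: φ = -11.73306°, λ = +146.74861°
MAG4: φ = -64.17417°, λ = +27.18167°
Δφ = -52.4411°,  Δλ = -119.5669°
a = sin²(Δφ/2) + cos φ₁ cos φ₂ sin²(Δλ/2) = 0.513714
c = 2·arcsin(√a) = 1.598227 rad = 91.5717°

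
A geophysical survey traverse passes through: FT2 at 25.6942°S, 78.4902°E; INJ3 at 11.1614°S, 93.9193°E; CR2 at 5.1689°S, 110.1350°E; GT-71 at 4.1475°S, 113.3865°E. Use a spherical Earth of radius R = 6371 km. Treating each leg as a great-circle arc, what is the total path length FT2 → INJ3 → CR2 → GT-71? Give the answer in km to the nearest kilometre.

4571 km

FT2→INJ3: c = 0.359302 rad, d = 2289.12 km
INJ3→CR2: c = 0.298890 rad, d = 1904.23 km
CR2→GT-71: c = 0.059304 rad, d = 377.83 km
Total = 2289.12 + 1904.23 + 377.83 = 4571.17 km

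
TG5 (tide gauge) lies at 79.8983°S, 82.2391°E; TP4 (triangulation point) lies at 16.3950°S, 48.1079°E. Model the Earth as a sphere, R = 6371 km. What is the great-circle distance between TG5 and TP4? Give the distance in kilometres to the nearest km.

Δφ = 63.5033°,  Δλ = -34.1312°
a = sin²(Δφ/2) + cos φ₁ cos φ₂ sin²(Δλ/2) = 0.291418
c = 2·arcsin(√a) = 1.140474 rad = 65.3444°
d = R·c = 6371 × 1.140474 = 7266.0 km

7266 km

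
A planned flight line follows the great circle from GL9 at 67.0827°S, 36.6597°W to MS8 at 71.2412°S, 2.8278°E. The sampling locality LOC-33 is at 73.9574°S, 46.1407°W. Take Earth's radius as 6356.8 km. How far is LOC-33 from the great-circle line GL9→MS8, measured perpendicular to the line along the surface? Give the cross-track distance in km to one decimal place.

δ₁₃ = central angle GL9→LOC-33 = 0.131698 rad  (haversine)
θ₁₃ = bearing GL9→LOC-33 = 200.282°,  θ₁₂ = bearing GL9→MS8 = 124.418°
dₓₜ = R·arcsin(sin δ₁₃ · sin(θ₁₃ − θ₁₂)) = 6356.8·arcsin(0.13132·sin(75.864°)) = 811.686 km
|dₓₜ| = 811.686 km

811.7 km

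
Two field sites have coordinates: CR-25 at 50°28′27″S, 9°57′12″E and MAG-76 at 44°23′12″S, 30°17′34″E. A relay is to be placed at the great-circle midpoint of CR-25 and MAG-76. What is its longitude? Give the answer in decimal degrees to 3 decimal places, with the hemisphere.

20.718°E

CR-25: φ = -50.47417°, λ = +9.95333°
MAG-76: φ = -44.38667°, λ = +30.29278°
Bx = cos φ₂ cos Δλ = 0.670078,  By = cos φ₂ sin Δλ = 0.248394
φₘ = atan2(sin φ₁ + sin φ₂, √((cos φ₁ + Bx)² + By²)) = -47.88059°
λₘ = λ₁ + atan2(By, cos φ₁ + Bx) = 20.71799°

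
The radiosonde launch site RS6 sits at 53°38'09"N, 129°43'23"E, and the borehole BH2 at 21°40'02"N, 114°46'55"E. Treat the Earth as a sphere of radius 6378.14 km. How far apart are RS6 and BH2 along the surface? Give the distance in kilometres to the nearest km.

3777 km

RS6: φ = +53.63583°, λ = +129.72306°
BH2: φ = +21.66722°, λ = +114.78194°
Δφ = -31.9686°,  Δλ = -14.9411°
a = sin²(Δφ/2) + cos φ₁ cos φ₂ sin²(Δλ/2) = 0.085146
c = 2·arcsin(√a) = 0.592210 rad = 33.9311°
d = R·c = 6378.14 × 0.592210 = 3777.2 km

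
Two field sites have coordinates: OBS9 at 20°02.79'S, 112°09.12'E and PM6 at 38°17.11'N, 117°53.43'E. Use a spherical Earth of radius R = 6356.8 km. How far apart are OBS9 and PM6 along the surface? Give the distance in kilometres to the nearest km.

OBS9: φ = -20.04650°, λ = +112.15200°
PM6: φ = +38.28517°, λ = +117.89050°
Δφ = 58.3317°,  Δλ = 5.7385°
a = sin²(Δφ/2) + cos φ₁ cos φ₂ sin²(Δλ/2) = 0.239347
c = 2·arcsin(√a) = 1.022416 rad = 58.5801°
d = R·c = 6356.8 × 1.022416 = 6499.3 km

6499 km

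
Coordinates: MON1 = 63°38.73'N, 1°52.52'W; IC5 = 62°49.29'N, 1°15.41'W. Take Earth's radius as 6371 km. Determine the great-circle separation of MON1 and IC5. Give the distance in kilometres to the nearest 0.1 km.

96.7 km

MON1: φ = +63.64550°, λ = -1.87533°
IC5: φ = +62.82150°, λ = -1.25683°
Δφ = -0.8240°,  Δλ = 0.6185°
a = sin²(Δφ/2) + cos φ₁ cos φ₂ sin²(Δλ/2) = 0.000058
c = 2·arcsin(√a) = 0.015181 rad = 0.8698°
d = R·c = 6371 × 0.015181 = 96.7 km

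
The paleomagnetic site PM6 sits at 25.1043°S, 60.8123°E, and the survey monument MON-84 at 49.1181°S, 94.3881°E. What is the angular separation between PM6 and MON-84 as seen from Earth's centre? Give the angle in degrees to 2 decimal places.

35.46°

Δφ = -24.0138°,  Δλ = 33.5758°
a = sin²(Δφ/2) + cos φ₁ cos φ₂ sin²(Δλ/2) = 0.092719
c = 2·arcsin(√a) = 0.618822 rad = 35.4559°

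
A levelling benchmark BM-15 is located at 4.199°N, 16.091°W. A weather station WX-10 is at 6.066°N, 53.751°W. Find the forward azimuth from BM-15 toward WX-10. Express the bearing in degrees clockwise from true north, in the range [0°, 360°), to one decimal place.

Δλ = -37.6600°
y = sin Δλ · cos φ₂ = -0.607554
x = cos φ₁ sin φ₂ − sin φ₁ cos φ₂ cos Δλ = 0.047750
θ = atan2(y, x) = -85.5062° → 274.4938° (mod 360°)

274.5°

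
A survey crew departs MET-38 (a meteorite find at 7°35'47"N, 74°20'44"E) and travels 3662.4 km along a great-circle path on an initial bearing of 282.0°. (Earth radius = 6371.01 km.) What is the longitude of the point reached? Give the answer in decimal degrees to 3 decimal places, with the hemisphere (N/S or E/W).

MET-38: φ = +7.59639°, λ = +74.34556°
δ = d/R = 3662.4/6371.01 = 0.574854 rad
φ₂ = arcsin(sin φ₁ cos δ + cos φ₁ sin δ cos θ)
   = arcsin(0.13219·0.83927 + 0.99122·0.54371·0.20791) = 12.88522°
λ₂ = λ₁ + atan2(sin θ sin δ cos φ₁, cos δ − sin φ₁ sin φ₂) = 41.28201°

41.282°E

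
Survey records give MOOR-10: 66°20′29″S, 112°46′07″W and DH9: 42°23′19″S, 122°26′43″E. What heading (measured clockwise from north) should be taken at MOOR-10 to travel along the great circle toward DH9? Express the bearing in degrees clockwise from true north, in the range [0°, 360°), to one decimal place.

222.7°

MOOR-10: φ = -66.34139°, λ = -112.76861°
DH9: φ = -42.38861°, λ = +122.44528°
Δλ = -124.7861°
y = sin Δλ · cos φ₂ = -0.606594
x = cos φ₁ sin φ₂ − sin φ₁ cos φ₂ cos Δλ = -0.656490
θ = atan2(y, x) = -137.2622° → 222.7378° (mod 360°)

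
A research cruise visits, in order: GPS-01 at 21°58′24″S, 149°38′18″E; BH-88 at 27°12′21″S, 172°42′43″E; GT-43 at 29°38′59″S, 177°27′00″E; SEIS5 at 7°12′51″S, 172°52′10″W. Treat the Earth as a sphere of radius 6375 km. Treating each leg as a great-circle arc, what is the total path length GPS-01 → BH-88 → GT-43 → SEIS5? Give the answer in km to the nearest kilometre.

5633 km

GPS-01: φ = -21.97333°, λ = +149.63833°
BH-88: φ = -27.20583°, λ = +172.71194°
GT-43: φ = -29.64972°, λ = +177.45000°
SEIS5: φ = -7.21417°, λ = -172.86944°
GPS-01→BH-88: c = 0.376782 rad, d = 2401.99 km
BH-88→GT-43: c = 0.084296 rad, d = 537.39 km
GT-43→SEIS5: c = 0.422584 rad, d = 2693.97 km
Total = 2401.99 + 537.39 + 2693.97 = 5633.34 km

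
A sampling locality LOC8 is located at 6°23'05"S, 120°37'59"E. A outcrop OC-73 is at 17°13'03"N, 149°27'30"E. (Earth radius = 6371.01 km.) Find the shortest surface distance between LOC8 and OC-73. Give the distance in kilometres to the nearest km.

4113 km

LOC8: φ = -6.38472°, λ = +120.63306°
OC-73: φ = +17.21750°, λ = +149.45833°
Δφ = 23.6022°,  Δλ = 28.8253°
a = sin²(Δφ/2) + cos φ₁ cos φ₂ sin²(Δλ/2) = 0.100636
c = 2·arcsin(√a) = 0.645618 rad = 36.9912°
d = R·c = 6371.01 × 0.645618 = 4113.2 km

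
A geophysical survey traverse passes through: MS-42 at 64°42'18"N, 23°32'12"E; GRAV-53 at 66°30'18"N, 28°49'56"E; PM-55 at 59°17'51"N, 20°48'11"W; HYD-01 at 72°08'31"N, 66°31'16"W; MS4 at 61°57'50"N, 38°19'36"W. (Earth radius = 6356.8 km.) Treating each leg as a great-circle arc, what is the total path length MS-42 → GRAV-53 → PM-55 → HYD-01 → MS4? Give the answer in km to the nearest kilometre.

6933 km

MS-42: φ = +64.70500°, λ = +23.53667°
GRAV-53: φ = +66.50500°, λ = +28.83222°
PM-55: φ = +59.29750°, λ = -20.80306°
HYD-01: φ = +72.14194°, λ = -66.52111°
MS4: φ = +61.96389°, λ = -38.32667°
MS-42→GRAV-53: c = 0.049411 rad, d = 314.10 km
GRAV-53→PM-55: c = 0.401754 rad, d = 2553.87 km
PM-55→HYD-01: c = 0.382535 rad, d = 2431.70 km
HYD-01→MS4: c = 0.256983 rad, d = 1633.59 km
Total = 314.10 + 2553.87 + 2431.70 + 1633.59 = 6933.25 km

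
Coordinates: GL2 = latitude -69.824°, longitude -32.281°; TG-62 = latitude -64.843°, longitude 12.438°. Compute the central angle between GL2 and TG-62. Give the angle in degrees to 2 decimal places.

Δφ = 4.9810°,  Δλ = 44.7190°
a = sin²(Δφ/2) + cos φ₁ cos φ₂ sin²(Δλ/2) = 0.023107
c = 2·arcsin(√a) = 0.305200 rad = 17.4866°

17.49°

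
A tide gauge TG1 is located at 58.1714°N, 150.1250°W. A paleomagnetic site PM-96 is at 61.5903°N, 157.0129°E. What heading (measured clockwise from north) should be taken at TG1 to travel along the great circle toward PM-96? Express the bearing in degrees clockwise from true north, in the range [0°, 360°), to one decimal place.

Δλ = -52.8621°
y = sin Δλ · cos φ₂ = -0.379279
x = cos φ₁ sin φ₂ − sin φ₁ cos φ₂ cos Δλ = 0.219818
θ = atan2(y, x) = -59.9048° → 300.0952° (mod 360°)

300.1°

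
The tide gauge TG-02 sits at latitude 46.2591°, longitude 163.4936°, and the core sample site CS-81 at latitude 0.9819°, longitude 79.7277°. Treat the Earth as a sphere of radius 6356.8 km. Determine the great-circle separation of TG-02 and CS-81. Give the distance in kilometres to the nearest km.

Δφ = -45.2772°,  Δλ = -83.7659°
a = sin²(Δφ/2) + cos φ₁ cos φ₂ sin²(Δλ/2) = 0.456275
c = 2·arcsin(√a) = 1.483235 rad = 84.9831°
d = R·c = 6356.8 × 1.483235 = 9428.6 km

9429 km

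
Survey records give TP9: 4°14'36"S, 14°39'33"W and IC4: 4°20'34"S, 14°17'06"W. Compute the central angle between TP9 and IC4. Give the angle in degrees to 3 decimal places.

0.386°

TP9: φ = -4.24333°, λ = -14.65917°
IC4: φ = -4.34278°, λ = -14.28500°
Δφ = -0.0994°,  Δλ = 0.3742°
a = sin²(Δφ/2) + cos φ₁ cos φ₂ sin²(Δλ/2) = 0.000011
c = 2·arcsin(√a) = 0.006739 rad = 0.3861°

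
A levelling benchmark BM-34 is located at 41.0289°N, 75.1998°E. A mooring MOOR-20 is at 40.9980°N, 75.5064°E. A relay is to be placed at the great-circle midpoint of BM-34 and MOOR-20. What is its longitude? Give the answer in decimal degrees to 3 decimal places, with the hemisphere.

Bx = cos φ₂ cos Δλ = 0.754722,  By = cos φ₂ sin Δλ = 0.004039
φₘ = atan2(sin φ₁ + sin φ₂, √((cos φ₁ + Bx)² + By²)) = 41.01355°
λₘ = λ₁ + atan2(By, cos φ₁ + Bx) = 75.35314°

75.353°E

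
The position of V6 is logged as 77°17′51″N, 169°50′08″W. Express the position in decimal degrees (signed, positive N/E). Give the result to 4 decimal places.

lat: 77.2975° N → +77.2975°
lon: 169.8356° W → -169.8356°

+77.2975°, -169.8356°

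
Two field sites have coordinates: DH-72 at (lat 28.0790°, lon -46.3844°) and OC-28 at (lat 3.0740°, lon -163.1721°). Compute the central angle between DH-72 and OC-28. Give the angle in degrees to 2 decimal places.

Δφ = -25.0050°,  Δλ = -116.7877°
a = sin²(Δφ/2) + cos φ₁ cos φ₂ sin²(Δλ/2) = 0.685913
c = 2·arcsin(√a) = 1.951772 rad = 111.8283°

111.83°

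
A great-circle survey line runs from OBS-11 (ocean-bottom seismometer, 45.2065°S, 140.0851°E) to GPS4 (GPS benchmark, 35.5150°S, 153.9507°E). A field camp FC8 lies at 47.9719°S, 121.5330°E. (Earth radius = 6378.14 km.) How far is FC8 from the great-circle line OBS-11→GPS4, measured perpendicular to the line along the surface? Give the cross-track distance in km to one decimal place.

δ₁₃ = central angle OBS-11→FC8 = 0.227099 rad  (haversine)
θ₁₃ = bearing OBS-11→FC8 = 251.099°,  θ₁₂ = bearing OBS-11→GPS4 = 52.162°
dₓₜ = R·arcsin(sin δ₁₃ · sin(θ₁₃ − θ₁₂)) = 6378.14·arcsin(0.22515·sin(198.936°)) = -466.437 km
|dₓₜ| = 466.437 km

466.4 km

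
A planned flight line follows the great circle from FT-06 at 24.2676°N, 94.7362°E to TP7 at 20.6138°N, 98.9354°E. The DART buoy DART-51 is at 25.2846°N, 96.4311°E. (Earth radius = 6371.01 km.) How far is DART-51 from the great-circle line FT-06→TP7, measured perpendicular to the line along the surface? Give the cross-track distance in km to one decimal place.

δ₁₃ = central angle FT-06→DART-51 = 0.032193 rad  (haversine)
θ₁₃ = bearing FT-06→DART-51 = 56.188°,  θ₁₂ = bearing FT-06→TP7 = 132.451°
dₓₜ = R·arcsin(sin δ₁₃ · sin(θ₁₃ − θ₁₂)) = 6371.01·arcsin(0.03219·sin(-76.264°)) = -199.236 km
|dₓₜ| = 199.236 km

199.2 km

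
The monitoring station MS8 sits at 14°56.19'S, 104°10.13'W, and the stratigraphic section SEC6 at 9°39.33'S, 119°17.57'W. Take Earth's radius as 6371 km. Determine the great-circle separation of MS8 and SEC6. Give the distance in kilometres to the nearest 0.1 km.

1744.1 km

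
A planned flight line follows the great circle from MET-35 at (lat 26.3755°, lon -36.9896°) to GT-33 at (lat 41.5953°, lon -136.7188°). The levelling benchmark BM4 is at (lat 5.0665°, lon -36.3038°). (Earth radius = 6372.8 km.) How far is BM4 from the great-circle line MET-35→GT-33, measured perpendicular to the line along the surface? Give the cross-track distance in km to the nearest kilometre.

1706 km

δ₁₃ = central angle MET-35→BM4 = 0.372088 rad  (haversine)
θ₁₃ = bearing MET-35→BM4 = 178.121°,  θ₁₂ = bearing MET-35→GT-33 = 311.447°
dₓₜ = R·arcsin(sin δ₁₃ · sin(θ₁₃ − θ₁₂)) = 6372.8·arcsin(0.36356·sin(-133.326°)) = -1705.759 km
|dₓₜ| = 1705.759 km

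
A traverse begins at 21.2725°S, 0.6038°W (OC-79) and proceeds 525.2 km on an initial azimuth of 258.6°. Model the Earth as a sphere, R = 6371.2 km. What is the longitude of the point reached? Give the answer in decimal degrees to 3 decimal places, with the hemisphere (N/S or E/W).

δ = d/R = 525.2/6371.2 = 0.082433 rad
φ₂ = arcsin(sin φ₁ cos δ + cos φ₁ sin δ cos θ)
   = arcsin(-0.36280·0.99660 + 0.93187·0.08234·-0.19766) = -22.13179°
λ₂ = λ₁ + atan2(sin θ sin δ cos φ₁, cos δ − sin φ₁ sin φ₂) = -5.60266°

5.603°W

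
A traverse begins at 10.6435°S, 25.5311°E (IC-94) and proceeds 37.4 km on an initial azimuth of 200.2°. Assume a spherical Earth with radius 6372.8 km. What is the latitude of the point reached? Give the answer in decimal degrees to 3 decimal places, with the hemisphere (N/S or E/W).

10.959°S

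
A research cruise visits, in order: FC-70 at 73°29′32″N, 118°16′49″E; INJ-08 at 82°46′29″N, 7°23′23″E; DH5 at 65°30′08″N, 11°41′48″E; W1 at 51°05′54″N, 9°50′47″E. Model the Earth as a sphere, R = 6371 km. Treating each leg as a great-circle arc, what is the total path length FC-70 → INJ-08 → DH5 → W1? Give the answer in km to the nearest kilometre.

FC-70: φ = +73.49222°, λ = +118.28028°
INJ-08: φ = +82.77472°, λ = +7.38972°
DH5: φ = +65.50222°, λ = +11.69667°
W1: φ = +51.09833°, λ = +9.84639°
FC-70→INJ-08: c = 0.352755 rad, d = 2247.40 km
INJ-08→DH5: c = 0.301958 rad, d = 1923.77 km
DH5→W1: c = 0.251941 rad, d = 1605.11 km
Total = 2247.40 + 1923.77 + 1605.11 = 5776.29 km

5776 km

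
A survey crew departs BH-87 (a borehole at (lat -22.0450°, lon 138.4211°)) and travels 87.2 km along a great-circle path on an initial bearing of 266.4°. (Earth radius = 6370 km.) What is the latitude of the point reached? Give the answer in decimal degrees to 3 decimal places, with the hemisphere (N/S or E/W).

22.092°S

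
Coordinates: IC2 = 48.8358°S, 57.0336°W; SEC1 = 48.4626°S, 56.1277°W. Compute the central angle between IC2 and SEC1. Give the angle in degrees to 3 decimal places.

0.705°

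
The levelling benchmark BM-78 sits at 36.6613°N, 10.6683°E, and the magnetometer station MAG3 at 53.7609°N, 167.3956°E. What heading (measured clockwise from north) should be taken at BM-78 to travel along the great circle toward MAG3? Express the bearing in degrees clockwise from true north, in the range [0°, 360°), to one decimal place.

13.5°

Δλ = 156.7273°
y = sin Δλ · cos φ₂ = 0.233570
x = cos φ₁ sin φ₂ − sin φ₁ cos φ₂ cos Δλ = 0.971253
θ = atan2(y, x) = 13.5219° → 13.5219° (mod 360°)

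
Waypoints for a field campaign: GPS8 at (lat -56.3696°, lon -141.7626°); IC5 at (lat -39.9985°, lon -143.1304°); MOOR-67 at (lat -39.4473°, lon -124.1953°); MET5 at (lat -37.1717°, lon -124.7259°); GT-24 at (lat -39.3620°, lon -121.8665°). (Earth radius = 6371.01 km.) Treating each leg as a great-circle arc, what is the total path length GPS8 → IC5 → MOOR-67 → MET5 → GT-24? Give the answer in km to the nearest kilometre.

4047 km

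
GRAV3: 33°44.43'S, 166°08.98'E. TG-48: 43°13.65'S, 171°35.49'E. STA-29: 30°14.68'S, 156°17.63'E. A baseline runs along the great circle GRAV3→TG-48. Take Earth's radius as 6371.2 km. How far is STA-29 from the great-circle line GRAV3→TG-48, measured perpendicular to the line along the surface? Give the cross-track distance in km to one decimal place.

GRAV3: φ = -33.74050°, λ = +166.14967°
TG-48: φ = -43.22750°, λ = +171.59150°
STA-29: φ = -30.24467°, λ = +156.29383°
δ₁₃ = central angle GRAV3→STA-29 = 0.158043 rad  (haversine)
θ₁₃ = bearing GRAV3→STA-29 = 290.025°,  θ₁₂ = bearing GRAV3→TG-48 = 157.479°
dₓₜ = R·arcsin(sin δ₁₃ · sin(θ₁₃ − θ₁₂)) = 6371.2·arcsin(0.15739·sin(132.547°)) = 740.408 km
|dₓₜ| = 740.408 km

740.4 km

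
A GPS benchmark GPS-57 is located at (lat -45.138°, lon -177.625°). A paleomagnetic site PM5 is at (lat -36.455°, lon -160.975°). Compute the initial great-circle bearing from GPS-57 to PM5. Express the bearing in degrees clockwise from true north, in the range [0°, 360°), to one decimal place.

61.1°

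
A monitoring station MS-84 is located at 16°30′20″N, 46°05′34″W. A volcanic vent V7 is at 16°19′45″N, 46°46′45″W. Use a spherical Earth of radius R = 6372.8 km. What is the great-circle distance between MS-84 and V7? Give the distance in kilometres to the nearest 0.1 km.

75.8 km

MS-84: φ = +16.50556°, λ = -46.09278°
V7: φ = +16.32917°, λ = -46.77917°
Δφ = -0.1764°,  Δλ = -0.6864°
a = sin²(Δφ/2) + cos φ₁ cos φ₂ sin²(Δλ/2) = 0.000035
c = 2·arcsin(√a) = 0.011897 rad = 0.6816°
d = R·c = 6372.8 × 0.011897 = 75.8 km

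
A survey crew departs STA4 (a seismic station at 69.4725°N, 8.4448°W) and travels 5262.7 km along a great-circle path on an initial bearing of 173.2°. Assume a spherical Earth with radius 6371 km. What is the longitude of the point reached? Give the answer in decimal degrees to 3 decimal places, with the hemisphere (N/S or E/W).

3.047°W

δ = d/R = 5262.7/6371 = 0.826040 rad
φ₂ = arcsin(sin φ₁ cos δ + cos φ₁ sin δ cos θ)
   = arcsin(0.93650·0.67779 + 0.35066·0.73525·-0.99297) = 22.25614°
λ₂ = λ₁ + atan2(sin θ sin δ cos φ₁, cos δ − sin φ₁ sin φ₂) = -3.04731°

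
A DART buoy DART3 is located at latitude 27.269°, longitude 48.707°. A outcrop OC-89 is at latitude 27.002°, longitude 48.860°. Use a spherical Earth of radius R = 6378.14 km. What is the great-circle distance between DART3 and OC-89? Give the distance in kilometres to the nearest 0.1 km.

33.4 km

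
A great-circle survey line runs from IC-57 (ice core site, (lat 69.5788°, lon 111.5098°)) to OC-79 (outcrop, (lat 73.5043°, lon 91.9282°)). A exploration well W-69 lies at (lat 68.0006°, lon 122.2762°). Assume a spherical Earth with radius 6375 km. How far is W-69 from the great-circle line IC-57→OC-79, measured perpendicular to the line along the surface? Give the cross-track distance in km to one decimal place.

192.8 km

δ₁₃ = central angle IC-57→W-69 = 0.073230 rad  (haversine)
θ₁₃ = bearing IC-57→W-69 = 106.976°,  θ₁₂ = bearing IC-57→OC-79 = 311.383°
dₓₜ = R·arcsin(sin δ₁₃ · sin(θ₁₃ − θ₁₂)) = 6375·arcsin(0.07316·sin(-204.408°)) = 192.768 km
|dₓₜ| = 192.768 km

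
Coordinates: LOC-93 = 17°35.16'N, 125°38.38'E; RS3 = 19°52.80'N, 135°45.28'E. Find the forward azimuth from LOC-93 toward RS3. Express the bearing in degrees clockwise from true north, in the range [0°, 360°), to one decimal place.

74.9°

LOC-93: φ = +17.58600°, λ = +125.63967°
RS3: φ = +19.88000°, λ = +135.75467°
Δλ = 10.1150°
y = sin Δλ · cos φ₂ = 0.165158
x = cos φ₁ sin φ₂ − sin φ₁ cos φ₂ cos Δλ = 0.044443
θ = atan2(y, x) = 74.9388° → 74.9388° (mod 360°)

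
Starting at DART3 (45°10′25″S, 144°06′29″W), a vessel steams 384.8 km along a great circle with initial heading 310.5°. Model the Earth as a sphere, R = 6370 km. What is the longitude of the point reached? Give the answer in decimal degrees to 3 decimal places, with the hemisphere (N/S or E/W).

147.699°W

DART3: φ = -45.17361°, λ = -144.10806°
δ = d/R = 384.8/6370 = 0.060408 rad
φ₂ = arcsin(sin φ₁ cos δ + cos φ₁ sin δ cos θ)
   = arcsin(-0.70925·0.99818 + 0.70496·0.06037·0.64945) = -42.86805°
λ₂ = λ₁ + atan2(sin θ sin δ cos φ₁, cos δ − sin φ₁ sin φ₂) = -147.69914°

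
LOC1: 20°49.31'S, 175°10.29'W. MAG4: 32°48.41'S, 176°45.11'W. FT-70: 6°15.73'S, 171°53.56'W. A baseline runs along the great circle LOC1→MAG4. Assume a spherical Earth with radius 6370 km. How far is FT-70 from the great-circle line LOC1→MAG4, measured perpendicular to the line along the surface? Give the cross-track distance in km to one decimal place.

LOC1: φ = -20.82183°, λ = -175.17150°
MAG4: φ = -32.80683°, λ = -176.75183°
FT-70: φ = -6.26217°, λ = -171.89267°
δ₁₃ = central angle LOC1→FT-70 = 0.260095 rad  (haversine)
θ₁₃ = bearing LOC1→FT-70 = 12.772°,  θ₁₂ = bearing LOC1→MAG4 = 186.366°
dₓₜ = R·arcsin(sin δ₁₃ · sin(θ₁₃ − θ₁₂)) = 6370·arcsin(0.25717·sin(-173.594°)) = -182.808 km
|dₓₜ| = 182.808 km

182.8 km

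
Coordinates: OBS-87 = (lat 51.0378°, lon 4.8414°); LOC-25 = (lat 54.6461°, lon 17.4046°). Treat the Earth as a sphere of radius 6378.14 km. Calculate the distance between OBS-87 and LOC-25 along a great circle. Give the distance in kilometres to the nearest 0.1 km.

933.6 km

Δφ = 3.6083°,  Δλ = 12.5632°
a = sin²(Δφ/2) + cos φ₁ cos φ₂ sin²(Δλ/2) = 0.005347
c = 2·arcsin(√a) = 0.146377 rad = 8.3868°
d = R·c = 6378.14 × 0.146377 = 933.6 km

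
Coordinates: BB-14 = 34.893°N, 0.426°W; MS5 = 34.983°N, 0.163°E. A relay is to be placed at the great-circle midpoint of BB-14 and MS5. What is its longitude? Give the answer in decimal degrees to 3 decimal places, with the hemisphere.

0.132°W

Bx = cos φ₂ cos Δλ = 0.819279,  By = cos φ₂ sin Δλ = 0.008422
φₘ = atan2(sin φ₁ + sin φ₂, √((cos φ₁ + Bx)² + By²)) = 34.93836°
λₘ = λ₁ + atan2(By, cos φ₁ + Bx) = -0.13166°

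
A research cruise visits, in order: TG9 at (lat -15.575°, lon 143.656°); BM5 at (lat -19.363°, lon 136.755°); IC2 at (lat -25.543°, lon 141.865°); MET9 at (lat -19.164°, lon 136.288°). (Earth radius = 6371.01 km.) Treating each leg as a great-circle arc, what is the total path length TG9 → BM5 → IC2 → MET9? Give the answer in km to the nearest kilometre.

TG9→BM5: c = 0.132526 rad, d = 844.32 km
BM5→IC2: c = 0.135711 rad, d = 864.61 km
IC2→MET9: c = 0.143129 rad, d = 911.88 km
Total = 844.32 + 864.61 + 911.88 = 2620.81 km

2621 km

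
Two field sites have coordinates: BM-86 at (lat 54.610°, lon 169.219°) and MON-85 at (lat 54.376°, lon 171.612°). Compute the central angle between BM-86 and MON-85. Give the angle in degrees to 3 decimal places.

1.409°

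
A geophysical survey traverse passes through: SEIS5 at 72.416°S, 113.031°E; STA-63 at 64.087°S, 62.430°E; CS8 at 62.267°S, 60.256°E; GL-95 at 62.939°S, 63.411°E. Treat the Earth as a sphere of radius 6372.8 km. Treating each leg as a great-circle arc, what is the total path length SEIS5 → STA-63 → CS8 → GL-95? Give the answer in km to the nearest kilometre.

SEIS5→STA-63: c = 0.344550 rad, d = 2195.75 km
STA-63→CS8: c = 0.036081 rad, d = 229.94 km
CS8→GL-95: c = 0.027917 rad, d = 177.91 km
Total = 2195.75 + 229.94 + 177.91 = 2603.60 km

2604 km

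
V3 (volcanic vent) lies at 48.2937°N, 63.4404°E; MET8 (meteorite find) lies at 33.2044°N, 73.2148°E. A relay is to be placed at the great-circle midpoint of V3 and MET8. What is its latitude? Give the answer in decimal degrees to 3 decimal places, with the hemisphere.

Bx = cos φ₂ cos Δλ = 0.824576,  By = cos φ₂ sin Δλ = 0.142050
φₘ = atan2(sin φ₁ + sin φ₂, √((cos φ₁ + Bx)² + By²)) = 40.85092°
λₘ = λ₁ + atan2(By, cos φ₁ + Bx) = 68.88666°

40.851°N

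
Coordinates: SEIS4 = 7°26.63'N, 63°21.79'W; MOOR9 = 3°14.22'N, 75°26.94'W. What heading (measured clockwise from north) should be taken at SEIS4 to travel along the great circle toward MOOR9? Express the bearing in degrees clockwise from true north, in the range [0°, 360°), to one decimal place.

251.4°

SEIS4: φ = +7.44383°, λ = -63.36317°
MOOR9: φ = +3.23700°, λ = -75.44900°
Δλ = -12.0858°
y = sin Δλ · cos φ₂ = -0.209043
x = cos φ₁ sin φ₂ − sin φ₁ cos φ₂ cos Δλ = -0.070490
θ = atan2(y, x) = -108.6343° → 251.3657° (mod 360°)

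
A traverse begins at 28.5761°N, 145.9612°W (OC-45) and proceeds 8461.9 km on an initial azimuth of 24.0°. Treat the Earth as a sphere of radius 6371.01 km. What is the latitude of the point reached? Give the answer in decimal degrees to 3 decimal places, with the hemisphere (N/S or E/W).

δ = d/R = 8461.9/6371.01 = 1.328188 rad
φ₂ = arcsin(sin φ₁ cos δ + cos φ₁ sin δ cos θ)
   = arcsin(0.47833·0.24024 + 0.87818·0.97071·0.91355) = 63.33886°
λ₂ = λ₁ + atan2(sin θ sin δ cos φ₁, cos δ − sin φ₁ sin φ₂) = -27.59224°

63.339°N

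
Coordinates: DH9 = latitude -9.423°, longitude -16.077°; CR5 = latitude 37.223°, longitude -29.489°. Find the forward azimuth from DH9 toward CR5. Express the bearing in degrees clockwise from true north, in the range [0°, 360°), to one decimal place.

Δλ = -13.4120°
y = sin Δλ · cos φ₂ = -0.184700
x = cos φ₁ sin φ₂ − sin φ₁ cos φ₂ cos Δλ = 0.723571
θ = atan2(y, x) = -14.3196° → 345.6804° (mod 360°)

345.7°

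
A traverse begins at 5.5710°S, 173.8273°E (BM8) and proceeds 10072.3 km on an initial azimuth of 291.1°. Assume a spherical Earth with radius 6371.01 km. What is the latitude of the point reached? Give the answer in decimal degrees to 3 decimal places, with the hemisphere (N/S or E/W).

21.055°N

δ = d/R = 10072.3/6371.01 = 1.580958 rad
φ₂ = arcsin(sin φ₁ cos δ + cos φ₁ sin δ cos θ)
   = arcsin(-0.09708·-0.01016 + 0.99528·0.99995·0.36000) = 21.05503°
λ₂ = λ₁ + atan2(sin θ sin δ cos φ₁, cos δ − sin φ₁ sin φ₂) = 85.35208°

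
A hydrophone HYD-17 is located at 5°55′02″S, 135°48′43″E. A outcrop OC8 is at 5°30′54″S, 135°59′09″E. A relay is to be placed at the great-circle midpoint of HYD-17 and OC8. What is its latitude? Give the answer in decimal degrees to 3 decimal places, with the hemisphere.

5.716°S

HYD-17: φ = -5.91722°, λ = +135.81194°
OC8: φ = -5.51500°, λ = +135.98583°
Bx = cos φ₂ cos Δλ = 0.995366,  By = cos φ₂ sin Δλ = 0.003021
φₘ = atan2(sin φ₁ + sin φ₂, √((cos φ₁ + Bx)² + By²)) = -5.71612°
λₘ = λ₁ + atan2(By, cos φ₁ + Bx) = 135.89892°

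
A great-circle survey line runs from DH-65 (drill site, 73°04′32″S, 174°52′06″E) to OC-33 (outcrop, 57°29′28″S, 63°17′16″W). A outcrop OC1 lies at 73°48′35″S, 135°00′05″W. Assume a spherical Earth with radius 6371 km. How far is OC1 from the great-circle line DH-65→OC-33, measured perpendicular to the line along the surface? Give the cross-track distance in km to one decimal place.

564.6 km

DH-65: φ = -73.07556°, λ = +174.86833°
OC-33: φ = -57.49111°, λ = -63.28778°
OC1: φ = -73.80972°, λ = -135.00139°
δ₁₃ = central angle DH-65→OC1 = 0.242330 rad  (haversine)
θ₁₃ = bearing DH-65→OC1 = 116.899°,  θ₁₂ = bearing DH-65→OC-33 = 138.541°
dₓₜ = R·arcsin(sin δ₁₃ · sin(θ₁₃ − θ₁₂)) = 6371·arcsin(0.23996·sin(-21.642°)) = -564.566 km
|dₓₜ| = 564.566 km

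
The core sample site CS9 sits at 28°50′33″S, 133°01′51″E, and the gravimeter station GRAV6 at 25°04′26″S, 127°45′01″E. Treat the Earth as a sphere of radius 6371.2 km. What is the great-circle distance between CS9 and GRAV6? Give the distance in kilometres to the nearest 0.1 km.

CS9: φ = -28.84250°, λ = +133.03083°
GRAV6: φ = -25.07389°, λ = +127.75028°
Δφ = 3.7686°,  Δλ = -5.2806°
a = sin²(Δφ/2) + cos φ₁ cos φ₂ sin²(Δλ/2) = 0.002765
c = 2·arcsin(√a) = 0.105211 rad = 6.0281°
d = R·c = 6371.2 × 0.105211 = 670.3 km

670.3 km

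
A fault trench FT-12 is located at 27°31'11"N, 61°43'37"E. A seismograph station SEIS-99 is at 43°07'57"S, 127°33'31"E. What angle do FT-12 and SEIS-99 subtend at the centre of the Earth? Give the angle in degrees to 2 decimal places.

92.92°

FT-12: φ = +27.51972°, λ = +61.72694°
SEIS-99: φ = -43.13250°, λ = +127.55861°
Δφ = -70.6522°,  Δλ = 65.8317°
a = sin²(Δφ/2) + cos φ₁ cos φ₂ sin²(Δλ/2) = 0.525462
c = 2·arcsin(√a) = 1.621742 rad = 92.9190°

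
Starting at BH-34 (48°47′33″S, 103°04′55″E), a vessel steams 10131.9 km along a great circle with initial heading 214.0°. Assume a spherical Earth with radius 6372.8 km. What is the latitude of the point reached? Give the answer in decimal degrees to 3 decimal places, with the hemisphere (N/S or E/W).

BH-34: φ = -48.79250°, λ = +103.08194°
δ = d/R = 10131.9/6372.8 = 1.589866 rad
φ₂ = arcsin(sin φ₁ cos δ + cos φ₁ sin δ cos θ)
   = arcsin(-0.75233·-0.01907 + 0.65879·0.99982·-0.82904) = -32.12138°
λ₂ = λ₁ + atan2(sin θ sin δ cos φ₁, cos δ − sin φ₁ sin φ₂) = -35.60723°

32.121°S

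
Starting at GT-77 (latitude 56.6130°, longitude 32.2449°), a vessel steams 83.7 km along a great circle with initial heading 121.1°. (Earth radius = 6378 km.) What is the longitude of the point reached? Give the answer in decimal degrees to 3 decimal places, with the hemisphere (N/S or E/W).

33.403°E

δ = d/R = 83.7/6378 = 0.013123 rad
φ₂ = arcsin(sin φ₁ cos δ + cos φ₁ sin δ cos θ)
   = arcsin(0.83497·0.99991 + 0.55029·0.01312·-0.51653) = 56.21919°
λ₂ = λ₁ + atan2(sin θ sin δ cos φ₁, cos δ − sin φ₁ sin φ₂) = 33.40288°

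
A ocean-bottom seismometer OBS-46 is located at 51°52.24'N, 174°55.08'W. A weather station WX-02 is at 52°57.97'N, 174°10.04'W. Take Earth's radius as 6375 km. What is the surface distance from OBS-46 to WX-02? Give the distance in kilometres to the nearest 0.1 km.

OBS-46: φ = +51.87067°, λ = -174.91800°
WX-02: φ = +52.96617°, λ = -174.16733°
Δφ = 1.0955°,  Δλ = 0.7507°
a = sin²(Δφ/2) + cos φ₁ cos φ₂ sin²(Δλ/2) = 0.000107
c = 2·arcsin(√a) = 0.020722 rad = 1.1873°
d = R·c = 6375 × 0.020722 = 132.1 km

132.1 km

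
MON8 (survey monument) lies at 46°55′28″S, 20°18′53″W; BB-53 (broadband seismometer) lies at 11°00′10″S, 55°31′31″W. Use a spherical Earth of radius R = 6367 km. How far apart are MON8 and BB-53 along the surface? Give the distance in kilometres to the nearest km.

MON8: φ = -46.92444°, λ = -20.31472°
BB-53: φ = -11.00278°, λ = -55.52528°
Δφ = 35.9217°,  Δλ = -35.2106°
a = sin²(Δφ/2) + cos φ₁ cos φ₂ sin²(Δλ/2) = 0.156419
c = 2·arcsin(√a) = 0.813222 rad = 46.5942°
d = R·c = 6367 × 0.813222 = 5177.8 km

5178 km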